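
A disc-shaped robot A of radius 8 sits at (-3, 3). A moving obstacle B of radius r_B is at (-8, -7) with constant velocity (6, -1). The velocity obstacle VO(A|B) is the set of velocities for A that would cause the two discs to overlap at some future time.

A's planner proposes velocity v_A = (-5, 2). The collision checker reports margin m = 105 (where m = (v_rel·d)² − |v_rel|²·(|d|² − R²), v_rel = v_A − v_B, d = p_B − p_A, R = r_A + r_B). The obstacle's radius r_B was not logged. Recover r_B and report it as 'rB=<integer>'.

m = 105
d = (-5, -10);  v_rel = (-11, 3),  |v_rel|² = 130
v_rel×d = (-11)·(-10) − (3)·(-5) = 125
since m = R²·130 − 125²:  R² = (15625 + 105) / 130 = 121
R = √121 = 11  ⇒  r_B = 11 − 8 = 3

rB=3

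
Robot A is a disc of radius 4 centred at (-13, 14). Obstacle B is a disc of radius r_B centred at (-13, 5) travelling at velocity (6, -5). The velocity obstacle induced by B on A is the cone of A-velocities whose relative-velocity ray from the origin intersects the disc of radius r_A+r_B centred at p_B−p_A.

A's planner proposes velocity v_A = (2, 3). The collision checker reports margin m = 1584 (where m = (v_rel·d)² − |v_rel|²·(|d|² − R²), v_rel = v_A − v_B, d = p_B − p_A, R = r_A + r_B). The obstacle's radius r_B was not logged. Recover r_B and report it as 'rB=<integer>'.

m = 1584
d = (0, -9);  v_rel = (-4, 8),  |v_rel|² = 80
v_rel×d = (-4)·(-9) − (8)·(0) = 36
since m = R²·80 − 36²:  R² = (1296 + 1584) / 80 = 36
R = √36 = 6  ⇒  r_B = 6 − 4 = 2

rB=2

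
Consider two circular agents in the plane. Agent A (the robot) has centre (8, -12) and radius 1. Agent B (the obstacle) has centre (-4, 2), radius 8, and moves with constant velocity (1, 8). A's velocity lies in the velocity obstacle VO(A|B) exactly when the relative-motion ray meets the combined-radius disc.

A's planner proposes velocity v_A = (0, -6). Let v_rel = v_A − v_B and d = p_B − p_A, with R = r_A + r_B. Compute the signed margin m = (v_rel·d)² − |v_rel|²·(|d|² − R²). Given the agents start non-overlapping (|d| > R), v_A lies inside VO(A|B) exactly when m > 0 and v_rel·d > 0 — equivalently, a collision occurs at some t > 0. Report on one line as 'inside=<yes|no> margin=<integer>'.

d = (-12, 14),  |d|² = 340;  R = 1+8 = 9,  c = 340−9² = 259
v_rel = (-1, -14),  |v_rel|² = 197;  v_rel·d = (-1)·(-12) + (-14)·(14) = -184
197·t² + 368·t + 259 = 0  ⇒  m = (-184)² − 197·259 = -17167
m = -17167 < 0,  v_rel·d = -184 < 0  ⇒  outside

inside=no margin=-17167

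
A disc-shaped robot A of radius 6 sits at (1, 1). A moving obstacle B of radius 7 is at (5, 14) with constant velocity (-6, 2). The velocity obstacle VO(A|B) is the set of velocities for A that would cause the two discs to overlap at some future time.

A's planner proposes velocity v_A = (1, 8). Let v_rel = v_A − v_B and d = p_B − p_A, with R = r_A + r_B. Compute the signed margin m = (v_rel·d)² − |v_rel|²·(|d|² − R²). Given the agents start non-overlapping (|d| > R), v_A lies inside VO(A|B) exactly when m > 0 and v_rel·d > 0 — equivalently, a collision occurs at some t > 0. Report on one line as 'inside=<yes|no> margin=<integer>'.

d = (4, 13),  |d|² = 185;  R = 6+7 = 13,  c = 185−13² = 16
v_rel = (7, 6),  |v_rel|² = 85;  v_rel·d = (7)·(4) + (6)·(13) = 106
85·t² − 212·t + 16 = 0  ⇒  m = 106² − 85·16 = 9876
m = 9876 > 0,  v_rel·d = 106 > 0  ⇒  inside

inside=yes margin=9876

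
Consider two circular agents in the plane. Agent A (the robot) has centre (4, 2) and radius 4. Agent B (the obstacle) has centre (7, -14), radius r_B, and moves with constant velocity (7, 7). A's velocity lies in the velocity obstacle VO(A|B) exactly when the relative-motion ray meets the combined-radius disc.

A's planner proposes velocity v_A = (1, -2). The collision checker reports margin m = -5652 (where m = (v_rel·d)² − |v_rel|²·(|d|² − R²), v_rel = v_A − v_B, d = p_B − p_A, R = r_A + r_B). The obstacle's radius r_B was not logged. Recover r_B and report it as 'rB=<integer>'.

m = -5652
d = (3, -16);  v_rel = (-6, -9),  |v_rel|² = 117
v_rel×d = (-6)·(-16) − (-9)·(3) = 123
since m = R²·117 − 123²:  R² = (15129 + -5652) / 117 = 81
R = √81 = 9  ⇒  r_B = 9 − 4 = 5

rB=5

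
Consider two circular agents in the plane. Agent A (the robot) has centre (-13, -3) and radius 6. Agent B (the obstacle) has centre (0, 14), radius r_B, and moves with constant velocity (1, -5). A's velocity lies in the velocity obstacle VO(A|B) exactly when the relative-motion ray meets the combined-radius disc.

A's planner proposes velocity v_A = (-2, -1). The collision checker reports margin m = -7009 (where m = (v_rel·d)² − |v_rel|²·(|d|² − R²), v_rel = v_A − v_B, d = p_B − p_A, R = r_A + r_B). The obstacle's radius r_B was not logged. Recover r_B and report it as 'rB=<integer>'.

m = -7009
d = (13, 17);  v_rel = (-3, 4),  |v_rel|² = 25
v_rel×d = (-3)·(17) − (4)·(13) = -103
since m = R²·25 − (-103)²:  R² = (10609 + -7009) / 25 = 144
R = √144 = 12  ⇒  r_B = 12 − 6 = 6

rB=6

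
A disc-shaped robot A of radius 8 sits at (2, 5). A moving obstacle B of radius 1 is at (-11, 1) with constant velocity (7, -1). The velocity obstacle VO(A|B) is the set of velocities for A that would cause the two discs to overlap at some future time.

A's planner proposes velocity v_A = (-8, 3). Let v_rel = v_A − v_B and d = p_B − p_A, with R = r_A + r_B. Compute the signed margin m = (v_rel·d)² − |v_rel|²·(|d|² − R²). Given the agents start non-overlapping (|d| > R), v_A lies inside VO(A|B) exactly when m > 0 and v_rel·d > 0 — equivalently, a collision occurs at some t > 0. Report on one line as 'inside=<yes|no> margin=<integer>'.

d = (-13, -4),  |d|² = 185;  R = 8+1 = 9,  c = 185−9² = 104
v_rel = (-15, 4),  |v_rel|² = 241;  v_rel·d = (-15)·(-13) + (4)·(-4) = 179
241·t² − 358·t + 104 = 0  ⇒  m = 179² − 241·104 = 6977
m = 6977 > 0,  v_rel·d = 179 > 0  ⇒  inside

inside=yes margin=6977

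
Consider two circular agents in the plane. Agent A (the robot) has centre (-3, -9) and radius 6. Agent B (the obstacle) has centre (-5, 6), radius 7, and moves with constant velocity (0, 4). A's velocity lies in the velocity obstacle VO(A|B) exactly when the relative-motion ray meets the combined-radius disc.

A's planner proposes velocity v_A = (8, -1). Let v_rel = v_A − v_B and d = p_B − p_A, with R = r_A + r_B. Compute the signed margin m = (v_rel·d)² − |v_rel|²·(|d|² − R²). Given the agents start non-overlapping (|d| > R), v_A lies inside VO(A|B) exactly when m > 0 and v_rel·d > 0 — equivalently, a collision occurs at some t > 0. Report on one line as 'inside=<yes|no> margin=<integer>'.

d = (-2, 15),  |d|² = 229;  R = 6+7 = 13,  c = 229−13² = 60
v_rel = (8, -5),  |v_rel|² = 89;  v_rel·d = (8)·(-2) + (-5)·(15) = -91
89·t² + 182·t + 60 = 0  ⇒  m = (-91)² − 89·60 = 2941
m = 2941 > 0,  v_rel·d = -91 < 0  ⇒  outside

inside=no margin=2941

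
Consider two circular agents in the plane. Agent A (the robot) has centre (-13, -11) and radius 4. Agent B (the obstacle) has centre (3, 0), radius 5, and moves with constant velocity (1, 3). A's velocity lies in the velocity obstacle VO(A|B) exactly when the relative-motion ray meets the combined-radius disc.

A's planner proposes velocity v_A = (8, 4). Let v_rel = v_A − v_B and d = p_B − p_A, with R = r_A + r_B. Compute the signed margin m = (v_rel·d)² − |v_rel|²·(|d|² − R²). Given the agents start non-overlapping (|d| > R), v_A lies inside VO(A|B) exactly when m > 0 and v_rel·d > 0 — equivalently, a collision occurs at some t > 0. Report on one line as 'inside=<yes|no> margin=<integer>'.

d = (16, 11),  |d|² = 377;  R = 4+5 = 9,  c = 377−9² = 296
v_rel = (7, 1),  |v_rel|² = 50;  v_rel·d = (7)·(16) + (1)·(11) = 123
50·t² − 246·t + 296 = 0  ⇒  m = 123² − 50·296 = 329
m = 329 > 0,  v_rel·d = 123 > 0  ⇒  inside

inside=yes margin=329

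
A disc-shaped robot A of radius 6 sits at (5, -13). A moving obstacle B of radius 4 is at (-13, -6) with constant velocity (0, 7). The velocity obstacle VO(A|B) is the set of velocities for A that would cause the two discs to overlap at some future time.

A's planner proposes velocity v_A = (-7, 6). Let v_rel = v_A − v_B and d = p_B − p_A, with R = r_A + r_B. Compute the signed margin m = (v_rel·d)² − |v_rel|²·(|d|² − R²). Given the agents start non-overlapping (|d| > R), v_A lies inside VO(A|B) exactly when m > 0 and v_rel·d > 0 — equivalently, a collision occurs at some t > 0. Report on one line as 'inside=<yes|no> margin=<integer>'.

d = (-18, 7),  |d|² = 373;  R = 6+4 = 10,  c = 373−10² = 273
v_rel = (-7, -1),  |v_rel|² = 50;  v_rel·d = (-7)·(-18) + (-1)·(7) = 119
50·t² − 238·t + 273 = 0  ⇒  m = 119² − 50·273 = 511
m = 511 > 0,  v_rel·d = 119 > 0  ⇒  inside

inside=yes margin=511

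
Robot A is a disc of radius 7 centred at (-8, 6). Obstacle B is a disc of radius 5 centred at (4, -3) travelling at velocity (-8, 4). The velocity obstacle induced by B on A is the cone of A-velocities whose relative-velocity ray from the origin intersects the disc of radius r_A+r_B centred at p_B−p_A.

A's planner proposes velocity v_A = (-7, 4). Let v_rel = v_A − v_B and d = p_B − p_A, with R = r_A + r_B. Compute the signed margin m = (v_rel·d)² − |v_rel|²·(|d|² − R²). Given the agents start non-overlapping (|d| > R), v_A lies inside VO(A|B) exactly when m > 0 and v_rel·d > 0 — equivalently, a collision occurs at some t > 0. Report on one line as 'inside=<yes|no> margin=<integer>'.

d = (12, -9),  |d|² = 225;  R = 7+5 = 12,  c = 225−12² = 81
v_rel = (1, 0),  |v_rel|² = 1;  v_rel·d = (1)·(12) + (0)·(-9) = 12
1·t² − 24·t + 81 = 0  ⇒  m = 12² − 1·81 = 63
m = 63 > 0,  v_rel·d = 12 > 0  ⇒  inside

inside=yes margin=63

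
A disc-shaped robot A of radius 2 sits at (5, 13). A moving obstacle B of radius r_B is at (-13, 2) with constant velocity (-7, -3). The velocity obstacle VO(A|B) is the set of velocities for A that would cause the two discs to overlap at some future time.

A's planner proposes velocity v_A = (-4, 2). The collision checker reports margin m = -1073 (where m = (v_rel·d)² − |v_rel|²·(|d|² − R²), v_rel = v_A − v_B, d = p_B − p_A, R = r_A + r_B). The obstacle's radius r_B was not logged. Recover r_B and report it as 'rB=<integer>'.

m = -1073
d = (-18, -11);  v_rel = (3, 5),  |v_rel|² = 34
v_rel×d = (3)·(-11) − (5)·(-18) = 57
since m = R²·34 − 57²:  R² = (3249 + -1073) / 34 = 64
R = √64 = 8  ⇒  r_B = 8 − 2 = 6

rB=6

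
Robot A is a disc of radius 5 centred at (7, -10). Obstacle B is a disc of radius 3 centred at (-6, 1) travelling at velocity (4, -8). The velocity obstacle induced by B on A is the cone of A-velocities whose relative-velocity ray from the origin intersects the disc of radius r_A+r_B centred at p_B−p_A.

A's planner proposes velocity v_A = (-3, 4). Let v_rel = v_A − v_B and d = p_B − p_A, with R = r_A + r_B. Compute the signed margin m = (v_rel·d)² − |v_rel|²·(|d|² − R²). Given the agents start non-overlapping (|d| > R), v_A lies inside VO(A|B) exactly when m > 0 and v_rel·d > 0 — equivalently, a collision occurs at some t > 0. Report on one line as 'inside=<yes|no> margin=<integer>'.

d = (-13, 11),  |d|² = 290;  R = 5+3 = 8,  c = 290−8² = 226
v_rel = (-7, 12),  |v_rel|² = 193;  v_rel·d = (-7)·(-13) + (12)·(11) = 223
193·t² − 446·t + 226 = 0  ⇒  m = 223² − 193·226 = 6111
m = 6111 > 0,  v_rel·d = 223 > 0  ⇒  inside

inside=yes margin=6111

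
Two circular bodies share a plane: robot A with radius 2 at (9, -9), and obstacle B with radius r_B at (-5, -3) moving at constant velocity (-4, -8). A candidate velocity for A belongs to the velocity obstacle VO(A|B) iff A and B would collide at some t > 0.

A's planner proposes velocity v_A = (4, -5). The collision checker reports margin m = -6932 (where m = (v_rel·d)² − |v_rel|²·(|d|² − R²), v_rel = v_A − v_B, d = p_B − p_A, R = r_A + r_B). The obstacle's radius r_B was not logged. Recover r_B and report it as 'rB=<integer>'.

m = -6932
d = (-14, 6);  v_rel = (8, 3),  |v_rel|² = 73
v_rel×d = (8)·(6) − (3)·(-14) = 90
since m = R²·73 − 90²:  R² = (8100 + -6932) / 73 = 16
R = √16 = 4  ⇒  r_B = 4 − 2 = 2

rB=2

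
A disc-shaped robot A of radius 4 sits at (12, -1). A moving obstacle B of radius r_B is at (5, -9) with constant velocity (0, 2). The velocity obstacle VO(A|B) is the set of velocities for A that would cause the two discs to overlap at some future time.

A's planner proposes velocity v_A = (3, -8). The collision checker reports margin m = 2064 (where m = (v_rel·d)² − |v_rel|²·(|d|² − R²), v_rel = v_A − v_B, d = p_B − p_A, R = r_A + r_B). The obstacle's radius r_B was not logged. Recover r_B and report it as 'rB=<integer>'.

m = 2064
d = (-7, -8);  v_rel = (3, -10),  |v_rel|² = 109
v_rel×d = (3)·(-8) − (-10)·(-7) = -94
since m = R²·109 − (-94)²:  R² = (8836 + 2064) / 109 = 100
R = √100 = 10  ⇒  r_B = 10 − 4 = 6

rB=6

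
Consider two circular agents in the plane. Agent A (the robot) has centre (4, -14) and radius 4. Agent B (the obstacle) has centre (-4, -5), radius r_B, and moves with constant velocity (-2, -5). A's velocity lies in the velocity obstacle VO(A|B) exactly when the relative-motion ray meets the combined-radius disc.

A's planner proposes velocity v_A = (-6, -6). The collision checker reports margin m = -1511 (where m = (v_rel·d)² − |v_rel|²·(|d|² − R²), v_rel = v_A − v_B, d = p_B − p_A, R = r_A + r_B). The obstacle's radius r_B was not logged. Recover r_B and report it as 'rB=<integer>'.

m = -1511
d = (-8, 9);  v_rel = (-4, -1),  |v_rel|² = 17
v_rel×d = (-4)·(9) − (-1)·(-8) = -44
since m = R²·17 − (-44)²:  R² = (1936 + -1511) / 17 = 25
R = √25 = 5  ⇒  r_B = 5 − 4 = 1

rB=1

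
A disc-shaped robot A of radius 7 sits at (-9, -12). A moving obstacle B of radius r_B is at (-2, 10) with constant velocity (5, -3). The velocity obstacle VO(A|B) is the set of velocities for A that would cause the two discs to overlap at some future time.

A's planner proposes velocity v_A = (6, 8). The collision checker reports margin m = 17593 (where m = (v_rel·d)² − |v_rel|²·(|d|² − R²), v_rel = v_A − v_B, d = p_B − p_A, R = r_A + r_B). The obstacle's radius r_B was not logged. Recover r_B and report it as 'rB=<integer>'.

m = 17593
d = (7, 22);  v_rel = (1, 11),  |v_rel|² = 122
v_rel×d = (1)·(22) − (11)·(7) = -55
since m = R²·122 − (-55)²:  R² = (3025 + 17593) / 122 = 169
R = √169 = 13  ⇒  r_B = 13 − 7 = 6

rB=6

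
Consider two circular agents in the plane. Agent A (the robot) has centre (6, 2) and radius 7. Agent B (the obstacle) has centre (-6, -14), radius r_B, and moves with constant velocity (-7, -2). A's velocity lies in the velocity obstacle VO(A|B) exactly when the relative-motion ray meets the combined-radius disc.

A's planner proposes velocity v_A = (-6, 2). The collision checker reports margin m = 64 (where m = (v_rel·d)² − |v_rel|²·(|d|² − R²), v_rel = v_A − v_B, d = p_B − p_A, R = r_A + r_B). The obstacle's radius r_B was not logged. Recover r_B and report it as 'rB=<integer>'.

m = 64
d = (-12, -16);  v_rel = (1, 4),  |v_rel|² = 17
v_rel×d = (1)·(-16) − (4)·(-12) = 32
since m = R²·17 − 32²:  R² = (1024 + 64) / 17 = 64
R = √64 = 8  ⇒  r_B = 8 − 7 = 1

rB=1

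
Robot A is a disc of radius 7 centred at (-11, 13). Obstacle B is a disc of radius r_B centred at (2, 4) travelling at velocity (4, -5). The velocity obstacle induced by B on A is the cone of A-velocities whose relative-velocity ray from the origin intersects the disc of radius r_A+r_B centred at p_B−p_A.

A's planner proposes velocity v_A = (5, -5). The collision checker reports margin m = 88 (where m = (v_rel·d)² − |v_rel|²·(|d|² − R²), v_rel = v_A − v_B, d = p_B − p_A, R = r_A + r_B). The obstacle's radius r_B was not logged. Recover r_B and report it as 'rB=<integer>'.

m = 88
d = (13, -9);  v_rel = (1, 0),  |v_rel|² = 1
v_rel×d = (1)·(-9) − (0)·(13) = -9
since m = R²·1 − (-9)²:  R² = (81 + 88) / 1 = 169
R = √169 = 13  ⇒  r_B = 13 − 7 = 6

rB=6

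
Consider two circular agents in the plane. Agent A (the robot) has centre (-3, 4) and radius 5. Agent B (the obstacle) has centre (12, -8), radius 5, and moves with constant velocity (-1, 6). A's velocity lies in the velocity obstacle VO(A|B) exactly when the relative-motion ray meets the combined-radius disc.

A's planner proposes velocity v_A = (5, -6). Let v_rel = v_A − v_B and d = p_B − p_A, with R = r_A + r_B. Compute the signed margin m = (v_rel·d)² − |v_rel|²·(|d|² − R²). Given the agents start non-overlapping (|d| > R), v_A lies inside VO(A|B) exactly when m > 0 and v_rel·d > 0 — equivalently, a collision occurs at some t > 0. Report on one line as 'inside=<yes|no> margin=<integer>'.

d = (15, -12),  |d|² = 369;  R = 5+5 = 10,  c = 369−10² = 269
v_rel = (6, -12),  |v_rel|² = 180;  v_rel·d = (6)·(15) + (-12)·(-12) = 234
180·t² − 468·t + 269 = 0  ⇒  m = 234² − 180·269 = 6336
m = 6336 > 0,  v_rel·d = 234 > 0  ⇒  inside

inside=yes margin=6336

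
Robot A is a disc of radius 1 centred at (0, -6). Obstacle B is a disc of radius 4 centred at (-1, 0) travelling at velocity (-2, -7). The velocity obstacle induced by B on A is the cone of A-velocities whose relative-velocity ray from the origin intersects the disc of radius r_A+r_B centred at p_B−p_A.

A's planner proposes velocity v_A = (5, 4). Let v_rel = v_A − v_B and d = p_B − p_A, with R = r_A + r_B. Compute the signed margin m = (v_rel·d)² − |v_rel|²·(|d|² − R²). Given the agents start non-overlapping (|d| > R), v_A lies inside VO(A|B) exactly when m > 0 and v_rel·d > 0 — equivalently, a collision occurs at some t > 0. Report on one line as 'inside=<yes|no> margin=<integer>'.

d = (-1, 6),  |d|² = 37;  R = 1+4 = 5,  c = 37−5² = 12
v_rel = (7, 11),  |v_rel|² = 170;  v_rel·d = (7)·(-1) + (11)·(6) = 59
170·t² − 118·t + 12 = 0  ⇒  m = 59² − 170·12 = 1441
m = 1441 > 0,  v_rel·d = 59 > 0  ⇒  inside

inside=yes margin=1441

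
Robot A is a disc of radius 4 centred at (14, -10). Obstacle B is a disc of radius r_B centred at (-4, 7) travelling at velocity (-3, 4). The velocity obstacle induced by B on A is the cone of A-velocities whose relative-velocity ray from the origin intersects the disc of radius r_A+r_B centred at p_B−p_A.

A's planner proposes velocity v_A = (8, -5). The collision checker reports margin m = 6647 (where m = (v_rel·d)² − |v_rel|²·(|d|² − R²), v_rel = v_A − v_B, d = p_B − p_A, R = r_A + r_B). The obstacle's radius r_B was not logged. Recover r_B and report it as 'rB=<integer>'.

m = 6647
d = (-18, 17);  v_rel = (11, -9),  |v_rel|² = 202
v_rel×d = (11)·(17) − (-9)·(-18) = 25
since m = R²·202 − 25²:  R² = (625 + 6647) / 202 = 36
R = √36 = 6  ⇒  r_B = 6 − 4 = 2

rB=2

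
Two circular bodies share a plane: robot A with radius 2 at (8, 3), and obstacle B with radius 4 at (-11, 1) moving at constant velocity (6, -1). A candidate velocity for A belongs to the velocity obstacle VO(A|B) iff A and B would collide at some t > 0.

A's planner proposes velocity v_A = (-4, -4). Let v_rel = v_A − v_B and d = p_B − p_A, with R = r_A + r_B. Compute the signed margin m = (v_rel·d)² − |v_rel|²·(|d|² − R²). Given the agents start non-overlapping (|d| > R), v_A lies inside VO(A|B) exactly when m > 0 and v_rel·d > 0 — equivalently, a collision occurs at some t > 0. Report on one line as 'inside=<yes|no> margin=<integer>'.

d = (-19, -2),  |d|² = 365;  R = 2+4 = 6,  c = 365−6² = 329
v_rel = (-10, -3),  |v_rel|² = 109;  v_rel·d = (-10)·(-19) + (-3)·(-2) = 196
109·t² − 392·t + 329 = 0  ⇒  m = 196² − 109·329 = 2555
m = 2555 > 0,  v_rel·d = 196 > 0  ⇒  inside

inside=yes margin=2555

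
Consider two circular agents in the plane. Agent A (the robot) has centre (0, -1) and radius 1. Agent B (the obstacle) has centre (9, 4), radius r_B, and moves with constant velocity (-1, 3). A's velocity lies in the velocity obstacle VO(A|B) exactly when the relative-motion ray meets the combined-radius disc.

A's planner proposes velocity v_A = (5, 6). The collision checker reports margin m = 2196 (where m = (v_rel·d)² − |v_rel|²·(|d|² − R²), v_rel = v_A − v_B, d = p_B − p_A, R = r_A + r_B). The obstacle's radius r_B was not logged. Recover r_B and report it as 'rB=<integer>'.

m = 2196
d = (9, 5);  v_rel = (6, 3),  |v_rel|² = 45
v_rel×d = (6)·(5) − (3)·(9) = 3
since m = R²·45 − 3²:  R² = (9 + 2196) / 45 = 49
R = √49 = 7  ⇒  r_B = 7 − 1 = 6

rB=6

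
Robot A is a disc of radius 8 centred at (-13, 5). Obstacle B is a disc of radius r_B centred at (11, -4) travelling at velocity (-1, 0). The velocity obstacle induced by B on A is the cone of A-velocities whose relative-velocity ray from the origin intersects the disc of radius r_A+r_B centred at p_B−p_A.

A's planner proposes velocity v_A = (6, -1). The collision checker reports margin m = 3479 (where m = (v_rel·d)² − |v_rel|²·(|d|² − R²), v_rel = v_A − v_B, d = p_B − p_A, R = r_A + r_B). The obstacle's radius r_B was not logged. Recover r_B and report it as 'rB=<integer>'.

m = 3479
d = (24, -9);  v_rel = (7, -1),  |v_rel|² = 50
v_rel×d = (7)·(-9) − (-1)·(24) = -39
since m = R²·50 − (-39)²:  R² = (1521 + 3479) / 50 = 100
R = √100 = 10  ⇒  r_B = 10 − 8 = 2

rB=2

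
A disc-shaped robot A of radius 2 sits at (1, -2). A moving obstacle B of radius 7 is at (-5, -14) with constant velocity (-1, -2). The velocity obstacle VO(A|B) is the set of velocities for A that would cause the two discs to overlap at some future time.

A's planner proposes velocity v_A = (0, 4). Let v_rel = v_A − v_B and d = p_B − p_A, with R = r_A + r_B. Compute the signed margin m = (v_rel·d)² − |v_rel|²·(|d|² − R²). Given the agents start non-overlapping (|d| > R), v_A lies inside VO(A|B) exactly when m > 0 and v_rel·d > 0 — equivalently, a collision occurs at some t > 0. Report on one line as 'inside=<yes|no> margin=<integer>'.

d = (-6, -12),  |d|² = 180;  R = 2+7 = 9,  c = 180−9² = 99
v_rel = (1, 6),  |v_rel|² = 37;  v_rel·d = (1)·(-6) + (6)·(-12) = -78
37·t² + 156·t + 99 = 0  ⇒  m = (-78)² − 37·99 = 2421
m = 2421 > 0,  v_rel·d = -78 < 0  ⇒  outside

inside=no margin=2421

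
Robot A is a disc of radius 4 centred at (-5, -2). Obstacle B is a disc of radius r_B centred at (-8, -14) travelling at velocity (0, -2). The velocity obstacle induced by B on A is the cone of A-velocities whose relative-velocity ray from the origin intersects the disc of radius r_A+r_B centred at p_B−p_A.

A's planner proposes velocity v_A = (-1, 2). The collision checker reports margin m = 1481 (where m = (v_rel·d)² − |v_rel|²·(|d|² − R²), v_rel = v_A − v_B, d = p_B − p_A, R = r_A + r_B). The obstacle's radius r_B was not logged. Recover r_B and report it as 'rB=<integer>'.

m = 1481
d = (-3, -12);  v_rel = (-1, 4),  |v_rel|² = 17
v_rel×d = (-1)·(-12) − (4)·(-3) = 24
since m = R²·17 − 24²:  R² = (576 + 1481) / 17 = 121
R = √121 = 11  ⇒  r_B = 11 − 4 = 7

rB=7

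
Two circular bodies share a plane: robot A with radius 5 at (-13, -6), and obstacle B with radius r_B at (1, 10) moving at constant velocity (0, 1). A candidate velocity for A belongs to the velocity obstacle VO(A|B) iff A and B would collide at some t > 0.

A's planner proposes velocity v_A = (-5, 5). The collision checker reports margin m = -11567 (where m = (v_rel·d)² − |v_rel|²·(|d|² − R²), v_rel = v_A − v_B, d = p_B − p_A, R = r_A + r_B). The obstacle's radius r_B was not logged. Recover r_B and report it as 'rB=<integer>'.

m = -11567
d = (14, 16);  v_rel = (-5, 4),  |v_rel|² = 41
v_rel×d = (-5)·(16) − (4)·(14) = -136
since m = R²·41 − (-136)²:  R² = (18496 + -11567) / 41 = 169
R = √169 = 13  ⇒  r_B = 13 − 5 = 8

rB=8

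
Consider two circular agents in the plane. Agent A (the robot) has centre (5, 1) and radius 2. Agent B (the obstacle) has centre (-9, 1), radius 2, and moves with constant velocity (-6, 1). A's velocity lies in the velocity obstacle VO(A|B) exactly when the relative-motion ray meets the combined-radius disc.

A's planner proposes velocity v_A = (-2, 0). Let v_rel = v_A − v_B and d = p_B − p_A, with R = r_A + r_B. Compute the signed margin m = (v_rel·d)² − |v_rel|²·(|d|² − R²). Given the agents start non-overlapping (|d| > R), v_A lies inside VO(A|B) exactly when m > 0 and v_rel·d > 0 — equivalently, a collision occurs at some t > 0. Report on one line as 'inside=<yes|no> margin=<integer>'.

d = (-14, 0),  |d|² = 196;  R = 2+2 = 4,  c = 196−4² = 180
v_rel = (4, -1),  |v_rel|² = 17;  v_rel·d = (4)·(-14) + (-1)·(0) = -56
17·t² + 112·t + 180 = 0  ⇒  m = (-56)² − 17·180 = 76
m = 76 > 0,  v_rel·d = -56 < 0  ⇒  outside

inside=no margin=76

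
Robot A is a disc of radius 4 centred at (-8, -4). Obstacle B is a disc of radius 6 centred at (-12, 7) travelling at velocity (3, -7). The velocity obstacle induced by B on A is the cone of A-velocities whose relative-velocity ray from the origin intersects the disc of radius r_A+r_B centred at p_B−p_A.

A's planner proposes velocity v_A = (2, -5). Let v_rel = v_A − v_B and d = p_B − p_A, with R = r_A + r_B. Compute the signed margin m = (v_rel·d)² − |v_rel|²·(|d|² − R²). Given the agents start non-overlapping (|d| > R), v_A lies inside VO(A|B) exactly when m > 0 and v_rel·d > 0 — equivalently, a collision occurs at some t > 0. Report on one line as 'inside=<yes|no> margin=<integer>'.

d = (-4, 11),  |d|² = 137;  R = 4+6 = 10,  c = 137−10² = 37
v_rel = (-1, 2),  |v_rel|² = 5;  v_rel·d = (-1)·(-4) + (2)·(11) = 26
5·t² − 52·t + 37 = 0  ⇒  m = 26² − 5·37 = 491
m = 491 > 0,  v_rel·d = 26 > 0  ⇒  inside

inside=yes margin=491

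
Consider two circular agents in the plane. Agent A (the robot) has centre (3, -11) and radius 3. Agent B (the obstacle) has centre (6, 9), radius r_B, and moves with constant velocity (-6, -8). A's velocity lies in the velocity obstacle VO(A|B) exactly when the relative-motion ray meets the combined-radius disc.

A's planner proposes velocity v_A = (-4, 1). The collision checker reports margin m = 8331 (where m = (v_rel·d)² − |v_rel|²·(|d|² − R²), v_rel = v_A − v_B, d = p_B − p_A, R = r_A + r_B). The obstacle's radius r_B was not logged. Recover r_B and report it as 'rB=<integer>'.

m = 8331
d = (3, 20);  v_rel = (2, 9),  |v_rel|² = 85
v_rel×d = (2)·(20) − (9)·(3) = 13
since m = R²·85 − 13²:  R² = (169 + 8331) / 85 = 100
R = √100 = 10  ⇒  r_B = 10 − 3 = 7

rB=7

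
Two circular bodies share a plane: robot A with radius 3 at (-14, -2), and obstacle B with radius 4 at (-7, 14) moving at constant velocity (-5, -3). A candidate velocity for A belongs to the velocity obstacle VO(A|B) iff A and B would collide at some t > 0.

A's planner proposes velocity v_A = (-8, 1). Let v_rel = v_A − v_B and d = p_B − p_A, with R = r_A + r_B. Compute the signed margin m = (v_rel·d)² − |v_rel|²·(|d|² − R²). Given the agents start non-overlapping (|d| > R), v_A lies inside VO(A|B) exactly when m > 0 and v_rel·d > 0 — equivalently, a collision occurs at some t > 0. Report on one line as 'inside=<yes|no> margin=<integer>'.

d = (7, 16),  |d|² = 305;  R = 3+4 = 7,  c = 305−7² = 256
v_rel = (-3, 4),  |v_rel|² = 25;  v_rel·d = (-3)·(7) + (4)·(16) = 43
25·t² − 86·t + 256 = 0  ⇒  m = 43² − 25·256 = -4551
m = -4551 < 0,  v_rel·d = 43 > 0  ⇒  outside

inside=no margin=-4551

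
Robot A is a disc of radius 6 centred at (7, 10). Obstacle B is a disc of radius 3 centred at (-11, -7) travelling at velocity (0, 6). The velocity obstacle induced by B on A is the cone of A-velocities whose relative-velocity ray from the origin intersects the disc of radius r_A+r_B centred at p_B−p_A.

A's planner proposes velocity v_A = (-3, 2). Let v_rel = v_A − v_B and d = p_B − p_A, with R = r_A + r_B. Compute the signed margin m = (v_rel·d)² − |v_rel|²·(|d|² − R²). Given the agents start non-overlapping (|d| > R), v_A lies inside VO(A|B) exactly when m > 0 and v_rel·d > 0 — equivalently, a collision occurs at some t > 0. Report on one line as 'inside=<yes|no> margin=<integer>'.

d = (-18, -17),  |d|² = 613;  R = 6+3 = 9,  c = 613−9² = 532
v_rel = (-3, -4),  |v_rel|² = 25;  v_rel·d = (-3)·(-18) + (-4)·(-17) = 122
25·t² − 244·t + 532 = 0  ⇒  m = 122² − 25·532 = 1584
m = 1584 > 0,  v_rel·d = 122 > 0  ⇒  inside

inside=yes margin=1584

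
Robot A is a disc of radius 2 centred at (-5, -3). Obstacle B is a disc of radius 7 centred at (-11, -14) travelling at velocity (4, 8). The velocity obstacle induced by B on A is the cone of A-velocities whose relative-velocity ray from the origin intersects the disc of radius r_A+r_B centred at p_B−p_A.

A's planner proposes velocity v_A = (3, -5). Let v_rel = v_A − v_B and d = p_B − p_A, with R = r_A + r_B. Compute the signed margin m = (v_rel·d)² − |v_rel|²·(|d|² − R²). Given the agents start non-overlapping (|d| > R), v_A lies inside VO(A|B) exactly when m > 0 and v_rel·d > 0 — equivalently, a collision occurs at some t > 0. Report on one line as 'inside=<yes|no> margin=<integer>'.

d = (-6, -11),  |d|² = 157;  R = 2+7 = 9,  c = 157−9² = 76
v_rel = (-1, -13),  |v_rel|² = 170;  v_rel·d = (-1)·(-6) + (-13)·(-11) = 149
170·t² − 298·t + 76 = 0  ⇒  m = 149² − 170·76 = 9281
m = 9281 > 0,  v_rel·d = 149 > 0  ⇒  inside

inside=yes margin=9281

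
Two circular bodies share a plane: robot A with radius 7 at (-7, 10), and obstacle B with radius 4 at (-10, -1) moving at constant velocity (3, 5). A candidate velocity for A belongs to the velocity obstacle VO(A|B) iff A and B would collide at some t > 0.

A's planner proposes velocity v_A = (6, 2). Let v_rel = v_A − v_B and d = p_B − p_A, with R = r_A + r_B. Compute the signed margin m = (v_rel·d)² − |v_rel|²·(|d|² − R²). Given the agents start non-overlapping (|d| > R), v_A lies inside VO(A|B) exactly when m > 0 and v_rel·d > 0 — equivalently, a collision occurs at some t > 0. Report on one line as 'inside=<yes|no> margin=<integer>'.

d = (-3, -11),  |d|² = 130;  R = 7+4 = 11,  c = 130−11² = 9
v_rel = (3, -3),  |v_rel|² = 18;  v_rel·d = (3)·(-3) + (-3)·(-11) = 24
18·t² − 48·t + 9 = 0  ⇒  m = 24² − 18·9 = 414
m = 414 > 0,  v_rel·d = 24 > 0  ⇒  inside

inside=yes margin=414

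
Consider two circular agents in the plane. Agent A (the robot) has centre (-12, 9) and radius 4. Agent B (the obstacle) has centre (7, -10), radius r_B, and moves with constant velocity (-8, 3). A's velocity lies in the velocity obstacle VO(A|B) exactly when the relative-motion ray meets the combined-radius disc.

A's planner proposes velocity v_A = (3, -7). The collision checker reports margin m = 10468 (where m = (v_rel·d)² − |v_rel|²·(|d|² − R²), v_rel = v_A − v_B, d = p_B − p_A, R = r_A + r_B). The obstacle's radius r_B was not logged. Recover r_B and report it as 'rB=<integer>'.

m = 10468
d = (19, -19);  v_rel = (11, -10),  |v_rel|² = 221
v_rel×d = (11)·(-19) − (-10)·(19) = -19
since m = R²·221 − (-19)²:  R² = (361 + 10468) / 221 = 49
R = √49 = 7  ⇒  r_B = 7 − 4 = 3

rB=3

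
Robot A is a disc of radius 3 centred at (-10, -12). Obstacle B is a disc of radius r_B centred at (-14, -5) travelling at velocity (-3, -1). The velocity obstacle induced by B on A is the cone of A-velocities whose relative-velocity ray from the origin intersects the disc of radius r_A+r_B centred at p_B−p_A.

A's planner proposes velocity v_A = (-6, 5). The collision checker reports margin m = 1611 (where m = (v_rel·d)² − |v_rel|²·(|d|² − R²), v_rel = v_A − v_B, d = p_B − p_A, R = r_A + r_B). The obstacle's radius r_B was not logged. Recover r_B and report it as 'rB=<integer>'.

m = 1611
d = (-4, 7);  v_rel = (-3, 6),  |v_rel|² = 45
v_rel×d = (-3)·(7) − (6)·(-4) = 3
since m = R²·45 − 3²:  R² = (9 + 1611) / 45 = 36
R = √36 = 6  ⇒  r_B = 6 − 3 = 3

rB=3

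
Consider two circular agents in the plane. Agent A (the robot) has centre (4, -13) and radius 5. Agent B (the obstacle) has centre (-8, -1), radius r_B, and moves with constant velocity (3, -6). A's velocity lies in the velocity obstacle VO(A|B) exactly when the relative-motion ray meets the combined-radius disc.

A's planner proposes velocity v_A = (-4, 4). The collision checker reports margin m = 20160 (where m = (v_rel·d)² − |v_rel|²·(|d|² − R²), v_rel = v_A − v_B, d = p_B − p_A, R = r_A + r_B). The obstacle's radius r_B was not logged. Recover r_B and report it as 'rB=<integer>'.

m = 20160
d = (-12, 12);  v_rel = (-7, 10),  |v_rel|² = 149
v_rel×d = (-7)·(12) − (10)·(-12) = 36
since m = R²·149 − 36²:  R² = (1296 + 20160) / 149 = 144
R = √144 = 12  ⇒  r_B = 12 − 5 = 7

rB=7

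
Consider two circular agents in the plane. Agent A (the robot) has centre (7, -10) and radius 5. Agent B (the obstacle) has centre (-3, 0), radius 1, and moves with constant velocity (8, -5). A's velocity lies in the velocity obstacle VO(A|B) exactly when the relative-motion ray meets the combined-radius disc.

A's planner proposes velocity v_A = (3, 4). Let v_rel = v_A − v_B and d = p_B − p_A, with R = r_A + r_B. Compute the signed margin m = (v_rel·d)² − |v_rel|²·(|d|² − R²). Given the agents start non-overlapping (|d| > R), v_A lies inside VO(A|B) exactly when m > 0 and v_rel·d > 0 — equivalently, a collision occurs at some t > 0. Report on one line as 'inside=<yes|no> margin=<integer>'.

d = (-10, 10),  |d|² = 200;  R = 5+1 = 6,  c = 200−6² = 164
v_rel = (-5, 9),  |v_rel|² = 106;  v_rel·d = (-5)·(-10) + (9)·(10) = 140
106·t² − 280·t + 164 = 0  ⇒  m = 140² − 106·164 = 2216
m = 2216 > 0,  v_rel·d = 140 > 0  ⇒  inside

inside=yes margin=2216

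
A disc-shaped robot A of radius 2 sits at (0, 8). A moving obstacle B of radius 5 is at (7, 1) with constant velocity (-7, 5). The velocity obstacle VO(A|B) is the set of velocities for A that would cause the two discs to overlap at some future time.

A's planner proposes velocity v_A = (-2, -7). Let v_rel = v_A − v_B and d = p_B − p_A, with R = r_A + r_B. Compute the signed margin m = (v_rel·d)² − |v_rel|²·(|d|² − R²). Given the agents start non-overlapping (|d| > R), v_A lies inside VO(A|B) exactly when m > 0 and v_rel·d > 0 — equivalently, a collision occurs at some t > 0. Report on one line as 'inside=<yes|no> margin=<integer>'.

d = (7, -7),  |d|² = 98;  R = 2+5 = 7,  c = 98−7² = 49
v_rel = (5, -12),  |v_rel|² = 169;  v_rel·d = (5)·(7) + (-12)·(-7) = 119
169·t² − 238·t + 49 = 0  ⇒  m = 119² − 169·49 = 5880
m = 5880 > 0,  v_rel·d = 119 > 0  ⇒  inside

inside=yes margin=5880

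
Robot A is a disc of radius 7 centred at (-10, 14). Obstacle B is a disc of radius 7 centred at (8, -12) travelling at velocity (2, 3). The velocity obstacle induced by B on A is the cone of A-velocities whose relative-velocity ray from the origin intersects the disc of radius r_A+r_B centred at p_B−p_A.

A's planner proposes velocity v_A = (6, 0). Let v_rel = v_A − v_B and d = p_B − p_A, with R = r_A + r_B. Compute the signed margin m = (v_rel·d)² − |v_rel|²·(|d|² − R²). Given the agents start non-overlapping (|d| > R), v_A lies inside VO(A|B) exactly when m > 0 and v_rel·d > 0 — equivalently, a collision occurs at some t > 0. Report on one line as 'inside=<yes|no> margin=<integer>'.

d = (18, -26),  |d|² = 1000;  R = 7+7 = 14,  c = 1000−14² = 804
v_rel = (4, -3),  |v_rel|² = 25;  v_rel·d = (4)·(18) + (-3)·(-26) = 150
25·t² − 300·t + 804 = 0  ⇒  m = 150² − 25·804 = 2400
m = 2400 > 0,  v_rel·d = 150 > 0  ⇒  inside

inside=yes margin=2400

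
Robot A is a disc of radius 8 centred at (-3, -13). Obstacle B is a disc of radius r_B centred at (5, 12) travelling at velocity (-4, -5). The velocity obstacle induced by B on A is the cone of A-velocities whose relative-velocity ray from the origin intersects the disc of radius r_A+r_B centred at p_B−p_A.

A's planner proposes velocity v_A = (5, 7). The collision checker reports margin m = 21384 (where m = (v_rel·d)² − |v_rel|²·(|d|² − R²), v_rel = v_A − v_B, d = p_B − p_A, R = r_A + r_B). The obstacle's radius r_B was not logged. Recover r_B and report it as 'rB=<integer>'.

m = 21384
d = (8, 25);  v_rel = (9, 12),  |v_rel|² = 225
v_rel×d = (9)·(25) − (12)·(8) = 129
since m = R²·225 − 129²:  R² = (16641 + 21384) / 225 = 169
R = √169 = 13  ⇒  r_B = 13 − 8 = 5

rB=5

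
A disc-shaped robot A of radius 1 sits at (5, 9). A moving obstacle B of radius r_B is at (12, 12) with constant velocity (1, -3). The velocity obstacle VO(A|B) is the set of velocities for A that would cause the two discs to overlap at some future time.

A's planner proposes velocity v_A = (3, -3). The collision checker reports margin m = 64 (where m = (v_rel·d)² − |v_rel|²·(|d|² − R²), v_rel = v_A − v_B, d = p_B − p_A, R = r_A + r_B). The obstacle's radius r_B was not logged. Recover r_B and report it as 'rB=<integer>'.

m = 64
d = (7, 3);  v_rel = (2, 0),  |v_rel|² = 4
v_rel×d = (2)·(3) − (0)·(7) = 6
since m = R²·4 − 6²:  R² = (36 + 64) / 4 = 25
R = √25 = 5  ⇒  r_B = 5 − 1 = 4

rB=4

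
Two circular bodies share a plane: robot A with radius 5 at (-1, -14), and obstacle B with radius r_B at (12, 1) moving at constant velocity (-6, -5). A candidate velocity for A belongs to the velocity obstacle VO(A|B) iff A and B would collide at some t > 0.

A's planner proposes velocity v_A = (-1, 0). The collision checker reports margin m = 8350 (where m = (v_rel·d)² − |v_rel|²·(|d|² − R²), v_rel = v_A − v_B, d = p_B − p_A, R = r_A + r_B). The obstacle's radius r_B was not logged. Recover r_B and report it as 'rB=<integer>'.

m = 8350
d = (13, 15);  v_rel = (5, 5),  |v_rel|² = 50
v_rel×d = (5)·(15) − (5)·(13) = 10
since m = R²·50 − 10²:  R² = (100 + 8350) / 50 = 169
R = √169 = 13  ⇒  r_B = 13 − 5 = 8

rB=8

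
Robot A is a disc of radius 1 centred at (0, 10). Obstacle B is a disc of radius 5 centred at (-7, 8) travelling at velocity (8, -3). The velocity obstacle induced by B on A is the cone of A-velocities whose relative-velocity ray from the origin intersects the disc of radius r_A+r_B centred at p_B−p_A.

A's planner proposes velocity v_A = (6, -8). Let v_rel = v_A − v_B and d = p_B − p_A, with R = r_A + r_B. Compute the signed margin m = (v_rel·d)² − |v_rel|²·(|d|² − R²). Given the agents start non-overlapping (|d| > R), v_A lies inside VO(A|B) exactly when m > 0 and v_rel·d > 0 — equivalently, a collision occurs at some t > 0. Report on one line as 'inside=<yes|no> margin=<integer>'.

d = (-7, -2),  |d|² = 53;  R = 1+5 = 6,  c = 53−6² = 17
v_rel = (-2, -5),  |v_rel|² = 29;  v_rel·d = (-2)·(-7) + (-5)·(-2) = 24
29·t² − 48·t + 17 = 0  ⇒  m = 24² − 29·17 = 83
m = 83 > 0,  v_rel·d = 24 > 0  ⇒  inside

inside=yes margin=83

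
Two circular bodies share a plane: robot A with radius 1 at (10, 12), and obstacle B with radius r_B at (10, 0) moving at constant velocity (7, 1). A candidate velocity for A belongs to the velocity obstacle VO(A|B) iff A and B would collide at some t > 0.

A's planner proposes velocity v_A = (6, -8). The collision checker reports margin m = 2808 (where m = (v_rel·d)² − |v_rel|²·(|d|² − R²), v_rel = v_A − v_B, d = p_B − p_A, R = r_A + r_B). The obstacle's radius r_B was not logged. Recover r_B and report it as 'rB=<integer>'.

m = 2808
d = (0, -12);  v_rel = (-1, -9),  |v_rel|² = 82
v_rel×d = (-1)·(-12) − (-9)·(0) = 12
since m = R²·82 − 12²:  R² = (144 + 2808) / 82 = 36
R = √36 = 6  ⇒  r_B = 6 − 1 = 5

rB=5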